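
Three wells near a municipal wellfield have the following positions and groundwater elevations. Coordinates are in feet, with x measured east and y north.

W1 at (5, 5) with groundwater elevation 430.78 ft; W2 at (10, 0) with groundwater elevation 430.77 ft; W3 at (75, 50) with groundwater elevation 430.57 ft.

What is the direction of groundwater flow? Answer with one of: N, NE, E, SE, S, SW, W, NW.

Differences from W1: to W2 (Δx, Δy, Δh) = (5, -5, -0.01); to W3 = (70, 45, -0.21).
Determinant of the coordinate differences = 5·45 − 70·(-5) = 575.
∂h/∂x = [(-0.01)·45 − (-0.21)·(-5)] / 575 = -0.002609
∂h/∂y = [5·(-0.21) − 70·(-0.01)] / 575 = -0.0006087
Flow = −∇h = (+0.002609 east, +0.0006087 north), which points east.

E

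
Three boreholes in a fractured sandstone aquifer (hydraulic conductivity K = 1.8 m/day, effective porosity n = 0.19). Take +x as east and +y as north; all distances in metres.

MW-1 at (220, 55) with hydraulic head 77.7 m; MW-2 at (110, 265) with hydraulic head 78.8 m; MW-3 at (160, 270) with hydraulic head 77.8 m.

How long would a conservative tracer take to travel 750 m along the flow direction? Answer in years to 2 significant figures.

11 years

Three-point gradient (reference MW-1): Δ to MW-2 = (-110, 210, +1.1), Δ to MW-3 = (-60, 215, +0.1).
∂h/∂x = -0.01950, ∂h/∂y = -0.004977 (det = -11050).
|∇h| = √(-0.01950² + -0.004977²) = 0.02013
Seepage velocity v = K·i/n = 1.8 × 0.02013 / 0.19 = 0.1907 m/day.
t = 750 / 0.1907 = 3933 days = 10.8 years.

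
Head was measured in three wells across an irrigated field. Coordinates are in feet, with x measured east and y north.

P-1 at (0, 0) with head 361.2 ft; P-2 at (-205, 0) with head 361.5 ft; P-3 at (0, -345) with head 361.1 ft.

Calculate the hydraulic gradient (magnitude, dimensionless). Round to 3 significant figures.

0.00149

∂h/∂x = (361.5 − 361.2) / (-205 − 0) = -0.001463
∂h/∂y = (361.1 − 361.2) / (-345 − 0) = +0.0002899
|∇h| = √(-0.001463² + 0.0002899²) = 0.001491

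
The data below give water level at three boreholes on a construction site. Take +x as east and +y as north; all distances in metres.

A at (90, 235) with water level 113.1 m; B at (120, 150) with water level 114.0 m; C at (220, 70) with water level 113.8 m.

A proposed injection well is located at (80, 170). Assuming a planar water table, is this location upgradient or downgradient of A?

Differences from A: to B (Δx, Δy, Δh) = (30, -85, +0.9); to C = (130, -165, +0.7).
Determinant of the coordinate differences = 30·(-165) − 130·(-85) = 6100.
∂h/∂x = [(+0.9)·(-165) − (+0.7)·(-85)] / 6100 = -0.01459
∂h/∂y = [30·(+0.7) − 130·(+0.9)] / 6100 = -0.01574
Head at (80, 170) = 113.1 + (-0.01459)·(-10) + (-0.01574)·(-65) = 114.27 m.
That is higher than the 113.1 m at A, so the point is upgradient.

upgradient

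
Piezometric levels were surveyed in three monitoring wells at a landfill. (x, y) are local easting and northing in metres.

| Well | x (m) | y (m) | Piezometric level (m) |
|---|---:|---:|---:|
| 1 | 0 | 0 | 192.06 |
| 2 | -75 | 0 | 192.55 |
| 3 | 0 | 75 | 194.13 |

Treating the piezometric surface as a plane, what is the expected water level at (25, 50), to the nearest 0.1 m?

∂h/∂x = (192.55 − 192.06) / (-75 − 0) = -0.006533
∂h/∂y = (194.13 − 192.06) / (75 − 0) = +0.02760
h(25, 50) = 192.06 + (-0.006533)·(25) + (+0.02760)·(50) = 192.06 -0.163 +1.380 = 193.277 m.

193.3 m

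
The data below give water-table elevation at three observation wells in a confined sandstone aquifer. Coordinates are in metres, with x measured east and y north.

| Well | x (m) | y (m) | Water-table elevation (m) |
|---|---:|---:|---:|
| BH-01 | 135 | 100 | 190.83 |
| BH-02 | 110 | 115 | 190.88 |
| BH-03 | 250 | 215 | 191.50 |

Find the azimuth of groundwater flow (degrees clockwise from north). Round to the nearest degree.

191°

Taking BH-01 as reference: BH-02−BH-01 = (-25, 15, +0.05); BH-03−BH-01 = (115, 115, +0.67).
Solve a·Δx + b·Δy = Δh: det = (-25)·115 − 115·15 = -4600.
∂h/∂x = [(+0.05)·115 − (+0.67)·15] / -4600 = +0.0009348
∂h/∂y = [(-25)·(+0.67) − 115·(+0.05)] / -4600 = +0.004891
Flow direction (−∇h) has components (-0.0009348 E, -0.004891 N).
Azimuth = atan2(E, N) = atan2(-0.0009348, -0.004891) = 190.8° ≈ 191°.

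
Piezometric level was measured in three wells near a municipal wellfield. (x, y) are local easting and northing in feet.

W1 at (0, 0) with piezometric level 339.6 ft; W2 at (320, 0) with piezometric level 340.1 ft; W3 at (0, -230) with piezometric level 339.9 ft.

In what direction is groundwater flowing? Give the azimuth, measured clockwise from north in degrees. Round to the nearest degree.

∂h/∂x = (340.1 − 339.6) / (320 − 0) = +0.001563
∂h/∂y = (339.9 − 339.6) / (-230 − 0) = -0.001304
Flow direction (−∇h) has components (-0.001563 E, +0.001304 N).
Azimuth = atan2(E, N) = atan2(-0.001563, +0.001304) = 309.9° ≈ 310°.

310°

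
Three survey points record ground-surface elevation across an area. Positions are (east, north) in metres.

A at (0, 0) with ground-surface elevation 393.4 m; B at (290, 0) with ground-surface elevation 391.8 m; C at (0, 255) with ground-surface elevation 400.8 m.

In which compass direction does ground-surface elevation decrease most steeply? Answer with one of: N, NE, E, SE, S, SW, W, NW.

∂z/∂x = (391.8 − 393.4) / (290 − 0) = -0.005517
∂z/∂y = (400.8 − 393.4) / (255 − 0) = +0.02902
Steepest decrease is along −∇f = (+0.005517 E, -0.02902 N) → south.

S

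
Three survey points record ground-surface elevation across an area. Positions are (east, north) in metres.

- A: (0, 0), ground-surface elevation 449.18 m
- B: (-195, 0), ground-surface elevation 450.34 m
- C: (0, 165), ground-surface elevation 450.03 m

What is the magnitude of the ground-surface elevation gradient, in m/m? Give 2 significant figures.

0.0079 m/m

∂z/∂x = (450.34 − 449.18) / (-195 − 0) = -0.005949
∂z/∂y = (450.03 − 449.18) / (165 − 0) = +0.005152
|∇f| = √(-0.005949² + 0.005152²) = 0.00787 m/m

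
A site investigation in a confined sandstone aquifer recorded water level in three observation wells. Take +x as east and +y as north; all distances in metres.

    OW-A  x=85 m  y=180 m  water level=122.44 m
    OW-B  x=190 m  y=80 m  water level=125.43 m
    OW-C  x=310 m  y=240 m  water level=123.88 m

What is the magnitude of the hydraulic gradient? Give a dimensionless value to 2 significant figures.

Taking OW-A as reference: OW-B−OW-A = (105, -100, +2.99); OW-C−OW-A = (225, 60, +1.44).
Determinant of the coordinate differences = 105·60 − 225·(-100) = 28800.
∂h/∂x = [(+2.99)·60 − (+1.44)·(-100)] / 28800 = +0.01123
∂h/∂y = [105·(+1.44) − 225·(+2.99)] / 28800 = -0.01811
|∇h| = √(0.01123² + -0.01811²) = 0.02131

0.021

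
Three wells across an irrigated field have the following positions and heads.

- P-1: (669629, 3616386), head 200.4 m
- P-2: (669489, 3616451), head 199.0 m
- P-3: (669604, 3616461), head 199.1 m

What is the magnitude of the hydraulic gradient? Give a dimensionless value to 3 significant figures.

0.0167

Differences from P-1: to P-2 (Δx, Δy, Δh) = (-140, 65, -1.4); to P-3 = (-25, 75, -1.3).
Solve a·Δx + b·Δy = Δh: det = (-140)·75 − (-25)·65 = -8875.
∂h/∂x = [(-1.4)·75 − (-1.3)·65] / -8875 = +0.002310
∂h/∂y = [(-140)·(-1.3) − (-25)·(-1.4)] / -8875 = -0.01656
|∇h| = √(0.002310² + -0.01656²) = 0.01672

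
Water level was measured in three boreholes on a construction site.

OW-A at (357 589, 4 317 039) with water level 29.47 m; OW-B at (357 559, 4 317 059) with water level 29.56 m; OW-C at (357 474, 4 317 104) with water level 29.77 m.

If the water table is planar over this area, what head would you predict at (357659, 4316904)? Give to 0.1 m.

Taking OW-A as reference: OW-B−OW-A = (-30, 20, +0.09); OW-C−OW-A = (-115, 65, +0.30).
Solve a·Δx + b·Δy = Δh: det = (-30)·65 − (-115)·20 = 350.
∂h/∂x = [(+0.09)·65 − (+0.30)·20] / 350 = -0.0004286
∂h/∂y = [(-30)·(+0.30) − (-115)·(+0.09)] / 350 = +0.003857
h(357659, 4316904) = 29.47 + (-0.0004286)·(70) + (+0.003857)·(-135) = 29.47 -0.030 -0.521 = 28.919 m.

28.9 m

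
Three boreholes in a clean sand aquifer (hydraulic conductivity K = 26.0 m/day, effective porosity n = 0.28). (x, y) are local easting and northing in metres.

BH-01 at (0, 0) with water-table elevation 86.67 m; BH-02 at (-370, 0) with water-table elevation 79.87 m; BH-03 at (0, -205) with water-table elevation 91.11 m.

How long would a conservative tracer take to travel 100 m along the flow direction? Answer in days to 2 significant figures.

∂h/∂x = (79.87 − 86.67) / (-370 − 0) = +0.01838
∂h/∂y = (91.11 − 86.67) / (-205 − 0) = -0.02166
|∇h| = √(0.01838² + -0.02166²) = 0.02841
Seepage velocity v = K·i/n = 26.0 × 0.02841 / 0.28 = 2.638 m/day.
t = 100 / 2.638 = 37.91 days.

38 days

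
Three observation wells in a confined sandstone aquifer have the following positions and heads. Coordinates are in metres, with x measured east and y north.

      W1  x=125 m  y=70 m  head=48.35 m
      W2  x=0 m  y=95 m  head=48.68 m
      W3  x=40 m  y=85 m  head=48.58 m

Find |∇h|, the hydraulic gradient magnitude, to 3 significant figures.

0.00425

Three-point gradient (reference W1): Δ to W2 = (-125, 25, +0.33), Δ to W3 = (-85, 15, +0.23).
∂h/∂x = -0.003200, ∂h/∂y = -0.002800 (det = 250).
|∇h| = √(-0.003200² + -0.002800²) = 0.004252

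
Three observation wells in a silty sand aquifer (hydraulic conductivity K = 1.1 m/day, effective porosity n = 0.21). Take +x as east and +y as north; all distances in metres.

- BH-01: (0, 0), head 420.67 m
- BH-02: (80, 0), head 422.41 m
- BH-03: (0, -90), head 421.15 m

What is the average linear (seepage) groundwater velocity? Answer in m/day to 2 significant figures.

0.12 m/day

∂h/∂x = (422.41 − 420.67) / (80 − 0) = +0.02175
∂h/∂y = (421.15 − 420.67) / (-90 − 0) = -0.005333
|∇h| = √(0.02175² + -0.005333²) = 0.02239
Seepage velocity v = K·i/n = 1.1 × 0.02239 / 0.21 = 0.1173 m/day.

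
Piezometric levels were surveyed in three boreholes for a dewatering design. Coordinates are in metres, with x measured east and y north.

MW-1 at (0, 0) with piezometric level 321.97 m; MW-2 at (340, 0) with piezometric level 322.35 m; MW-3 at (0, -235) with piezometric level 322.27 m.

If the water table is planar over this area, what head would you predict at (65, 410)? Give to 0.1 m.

321.5 m

∂h/∂x = (322.35 − 321.97) / (340 − 0) = +0.001118
∂h/∂y = (322.27 − 321.97) / (-235 − 0) = -0.001277
h(65, 410) = 321.97 + (+0.001118)·(65) + (-0.001277)·(410) = 321.97 +0.073 -0.523 = 321.519 m.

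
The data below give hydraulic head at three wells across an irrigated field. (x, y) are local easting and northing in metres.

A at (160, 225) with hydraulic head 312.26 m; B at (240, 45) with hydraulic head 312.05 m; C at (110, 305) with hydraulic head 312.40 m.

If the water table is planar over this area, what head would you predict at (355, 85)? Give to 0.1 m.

311.7 m

Taking A as reference: B−A = (80, -180, -0.21); C−A = (-50, 80, +0.14).
Determinant of the coordinate differences = 80·80 − (-50)·(-180) = -2600.
∂h/∂x = [(-0.21)·80 − (+0.14)·(-180)] / -2600 = -0.003231
∂h/∂y = [80·(+0.14) − (-50)·(-0.21)] / -2600 = -0.0002692
h(355, 85) = 312.26 + (-0.003231)·(195) + (-0.0002692)·(-140) = 312.26 -0.630 +0.038 = 311.668 m.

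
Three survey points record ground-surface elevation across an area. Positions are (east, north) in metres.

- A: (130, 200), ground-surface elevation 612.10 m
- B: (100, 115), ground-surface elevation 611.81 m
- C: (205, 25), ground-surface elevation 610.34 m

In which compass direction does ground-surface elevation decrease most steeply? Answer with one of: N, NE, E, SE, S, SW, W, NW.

SE

With z = a·x + b·y + c and A as origin, the differences give:
  (-30)·a + (-85)·b = -0.29
  75·a + (-175)·b = -1.76
Eliminate b (×(-175) and ×(-85), subtract): 11625·a = -98.850 → a = ∂z/∂x = -0.008503
Back-substitute: b = ∂z/∂y = +0.006413.
Steepest decrease is along −∇f = (+0.008503 E, -0.006413 N) → southeast.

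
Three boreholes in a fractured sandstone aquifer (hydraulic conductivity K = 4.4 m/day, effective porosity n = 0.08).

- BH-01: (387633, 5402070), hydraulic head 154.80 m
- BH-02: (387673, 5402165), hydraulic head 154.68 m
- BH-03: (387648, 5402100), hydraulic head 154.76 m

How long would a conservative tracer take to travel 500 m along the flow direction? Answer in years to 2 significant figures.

Differences from BH-01: to BH-02 (Δx, Δy, Δh) = (40, 95, -0.12); to BH-03 = (15, 30, -0.04).
Solve a·Δx + b·Δy = Δh: det = 40·30 − 15·95 = -225.
∂h/∂x = [(-0.12)·30 − (-0.04)·95] / -225 = -0.0008889
∂h/∂y = [40·(-0.04) − 15·(-0.12)] / -225 = -0.0008889
|∇h| = √(-0.0008889² + -0.0008889²) = 0.001257
Seepage velocity v = K·i/n = 4.4 × 0.001257 / 0.08 = 0.06914 m/day.
t = 500 / 0.06914 = 7232 days = 19.8 years.

20 years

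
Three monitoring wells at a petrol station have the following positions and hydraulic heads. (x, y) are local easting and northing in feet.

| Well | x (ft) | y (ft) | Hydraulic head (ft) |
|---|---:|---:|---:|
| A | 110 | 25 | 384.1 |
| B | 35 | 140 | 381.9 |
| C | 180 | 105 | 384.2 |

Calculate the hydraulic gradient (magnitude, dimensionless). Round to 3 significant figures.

With h = a·x + b·y + c and A as origin, the differences give:
  (-75)·a + 115·b = -2.2
  70·a + 80·b = +0.1
Eliminate b (×80 and ×115, subtract): -14050·a = -187.50 → a = ∂h/∂x = +0.01335
Back-substitute: b = ∂h/∂y = -0.01043.
|∇h| = √(0.01335² + -0.01043²) = 0.01694

0.0169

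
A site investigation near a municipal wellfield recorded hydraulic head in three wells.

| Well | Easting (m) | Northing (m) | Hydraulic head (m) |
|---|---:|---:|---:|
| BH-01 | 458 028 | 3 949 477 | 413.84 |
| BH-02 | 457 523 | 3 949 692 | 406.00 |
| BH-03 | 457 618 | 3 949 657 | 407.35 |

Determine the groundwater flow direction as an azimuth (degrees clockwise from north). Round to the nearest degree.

With h = a·x + b·y + c and BH-01 as origin, the differences give:
  (-505)·a + 215·b = -7.84
  (-410)·a + 180·b = -6.49
Eliminate b (×180 and ×215, subtract): -2750·a = -15.850 → a = ∂h/∂x = +0.005764
Back-substitute: b = ∂h/∂y = -0.02293.
Flow direction (−∇h) has components (-0.005764 E, +0.02293 N).
Azimuth = atan2(E, N) = atan2(-0.005764, +0.02293) = 345.9° ≈ 346°.

346°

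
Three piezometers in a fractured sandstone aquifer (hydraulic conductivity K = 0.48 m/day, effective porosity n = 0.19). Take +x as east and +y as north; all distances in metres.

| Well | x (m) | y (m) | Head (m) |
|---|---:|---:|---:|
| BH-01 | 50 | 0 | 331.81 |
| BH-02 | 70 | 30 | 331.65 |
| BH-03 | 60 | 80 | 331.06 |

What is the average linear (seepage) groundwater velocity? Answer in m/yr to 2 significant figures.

12 m/yr

Differences from BH-01: to BH-02 (Δx, Δy, Δh) = (20, 30, -0.16); to BH-03 = (10, 80, -0.75).
Determinant of the coordinate differences = 20·80 − 10·30 = 1300.
∂h/∂x = [(-0.16)·80 − (-0.75)·30] / 1300 = +0.007462
∂h/∂y = [20·(-0.75) − 10·(-0.16)] / 1300 = -0.01031
|∇h| = √(0.007462² + -0.01031²) = 0.01273
Seepage velocity v = K·i/n = 0.48 × 0.01273 / 0.19 = 0.03216 m/day = 11.75 m/yr.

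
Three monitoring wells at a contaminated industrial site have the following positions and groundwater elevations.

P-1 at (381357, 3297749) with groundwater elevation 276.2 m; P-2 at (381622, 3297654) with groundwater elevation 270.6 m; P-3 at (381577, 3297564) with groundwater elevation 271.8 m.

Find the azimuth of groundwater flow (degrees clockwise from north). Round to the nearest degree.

084°

Taking P-1 as reference: P-2−P-1 = (265, -95, -5.6); P-3−P-1 = (220, -185, -4.4).
Solve a·Δx + b·Δy = Δh: det = 265·(-185) − 220·(-95) = -28125.
∂h/∂x = [(-5.6)·(-185) − (-4.4)·(-95)] / -28125 = -0.02197
∂h/∂y = [265·(-4.4) − 220·(-5.6)] / -28125 = -0.002347
Flow direction (−∇h) has components (+0.02197 E, +0.002347 N).
Azimuth = atan2(E, N) = atan2(+0.02197, +0.002347) = 83.9° ≈ 084°.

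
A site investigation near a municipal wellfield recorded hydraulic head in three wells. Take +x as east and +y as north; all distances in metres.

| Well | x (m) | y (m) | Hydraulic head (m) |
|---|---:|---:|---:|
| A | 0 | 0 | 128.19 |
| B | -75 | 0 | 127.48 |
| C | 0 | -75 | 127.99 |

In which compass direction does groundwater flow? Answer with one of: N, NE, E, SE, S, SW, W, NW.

W

∂h/∂x = (127.48 − 128.19) / (-75 − 0) = +0.009467
∂h/∂y = (127.99 − 128.19) / (-75 − 0) = +0.002667
Flow = −∇h = (-0.009467 east, -0.002667 north), which points west.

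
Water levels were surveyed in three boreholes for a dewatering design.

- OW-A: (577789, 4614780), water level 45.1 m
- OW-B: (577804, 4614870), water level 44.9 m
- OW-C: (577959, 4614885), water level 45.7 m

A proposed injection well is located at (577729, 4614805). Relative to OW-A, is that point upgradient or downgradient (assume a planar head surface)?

downgradient

Taking OW-A as reference: OW-B−OW-A = (15, 90, -0.2); OW-C−OW-A = (170, 105, +0.6).
Solve a·Δx + b·Δy = Δh: det = 15·105 − 170·90 = -13725.
∂h/∂x = [(-0.2)·105 − (+0.6)·90] / -13725 = +0.005464
∂h/∂y = [15·(+0.6) − 170·(-0.2)] / -13725 = -0.003133
Head at (577729, 4614805) = 45.1 + (+0.005464)·(-60) + (-0.003133)·(25) = 44.69 m.
That is lower than the 45.1 m at OW-A, so the point is downgradient.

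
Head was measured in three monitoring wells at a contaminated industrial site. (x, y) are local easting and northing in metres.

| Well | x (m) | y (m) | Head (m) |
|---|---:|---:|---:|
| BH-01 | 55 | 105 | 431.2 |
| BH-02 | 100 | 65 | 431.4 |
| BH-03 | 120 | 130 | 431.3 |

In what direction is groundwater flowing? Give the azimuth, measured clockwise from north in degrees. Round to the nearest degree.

Taking BH-01 as reference: BH-02−BH-01 = (45, -40, +0.2); BH-03−BH-01 = (65, 25, +0.1).
Solve a·Δx + b·Δy = Δh: det = 45·25 − 65·(-40) = 3725.
∂h/∂x = [(+0.2)·25 − (+0.1)·(-40)] / 3725 = +0.002416
∂h/∂y = [45·(+0.1) − 65·(+0.2)] / 3725 = -0.002282
Flow direction (−∇h) has components (-0.002416 E, +0.002282 N).
Azimuth = atan2(E, N) = atan2(-0.002416, +0.002282) = 313.4° ≈ 313°.

313°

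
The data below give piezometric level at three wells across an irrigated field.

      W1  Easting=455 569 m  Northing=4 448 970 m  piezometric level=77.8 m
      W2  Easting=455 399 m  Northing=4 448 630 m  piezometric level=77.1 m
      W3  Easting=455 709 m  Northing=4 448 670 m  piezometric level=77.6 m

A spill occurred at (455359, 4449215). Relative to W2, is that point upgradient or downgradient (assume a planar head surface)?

Three-point gradient (reference W1): Δ to W2 = (-170, -340, -0.7), Δ to W3 = (140, -300, -0.2).
∂h/∂x = +0.001440, ∂h/∂y = +0.001339 (det = 98600).
Head at (455359, 4449215) = 77.8 + (+0.001440)·(-210) + (+0.001339)·(245) = 77.83 m.
That is higher than the 77.1 m at W2, so the point is upgradient.

upgradient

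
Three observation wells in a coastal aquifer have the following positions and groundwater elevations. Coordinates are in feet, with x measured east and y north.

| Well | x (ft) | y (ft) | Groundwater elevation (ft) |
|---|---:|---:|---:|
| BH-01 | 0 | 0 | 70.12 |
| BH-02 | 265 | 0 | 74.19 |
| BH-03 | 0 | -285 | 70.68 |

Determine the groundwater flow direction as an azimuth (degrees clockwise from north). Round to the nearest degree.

∂h/∂x = (74.19 − 70.12) / (265 − 0) = +0.01536
∂h/∂y = (70.68 − 70.12) / (-285 − 0) = -0.001965
Flow direction (−∇h) has components (-0.01536 E, +0.001965 N).
Azimuth = atan2(E, N) = atan2(-0.01536, +0.001965) = 277.3° ≈ 277°.

277°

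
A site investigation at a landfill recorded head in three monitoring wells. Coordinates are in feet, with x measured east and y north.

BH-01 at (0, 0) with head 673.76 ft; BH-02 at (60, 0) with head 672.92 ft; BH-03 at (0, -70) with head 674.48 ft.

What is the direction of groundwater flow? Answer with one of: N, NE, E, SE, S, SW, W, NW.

NE

∂h/∂x = (672.92 − 673.76) / (60 − 0) = -0.01400
∂h/∂y = (674.48 − 673.76) / (-70 − 0) = -0.01029
Flow = −∇h = (+0.01400 east, +0.01029 north), which points northeast.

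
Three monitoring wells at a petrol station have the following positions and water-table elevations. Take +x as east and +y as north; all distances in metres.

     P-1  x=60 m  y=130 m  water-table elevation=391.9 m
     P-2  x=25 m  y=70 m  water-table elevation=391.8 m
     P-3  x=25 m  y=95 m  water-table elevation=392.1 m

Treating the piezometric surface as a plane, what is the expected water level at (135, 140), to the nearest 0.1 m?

With h = a·x + b·y + c and P-1 as origin, the differences give:
  (-35)·a + (-60)·b = -0.1
  (-35)·a + (-35)·b = +0.2
Eliminate b (×(-35) and ×(-60), subtract): -875·a = 15.50 → a = ∂h/∂x = -0.01771
Back-substitute: b = ∂h/∂y = +0.01200.
h(135, 140) = 391.9 + (-0.01771)·(75) + (+0.01200)·(10) = 391.9 -1.329 +0.120 = 390.691 m.

390.7 m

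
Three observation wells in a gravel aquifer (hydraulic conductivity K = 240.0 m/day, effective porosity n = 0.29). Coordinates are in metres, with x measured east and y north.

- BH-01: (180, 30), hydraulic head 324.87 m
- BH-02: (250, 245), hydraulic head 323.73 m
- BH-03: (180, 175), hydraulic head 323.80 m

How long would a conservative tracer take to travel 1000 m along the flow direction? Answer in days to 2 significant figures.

Taking BH-01 as reference: BH-02−BH-01 = (70, 215, -1.14); BH-03−BH-01 = (0, 145, -1.07).
Solve a·Δx + b·Δy = Δh: det = 70·145 − 0·215 = 10150.
∂h/∂x = [(-1.14)·145 − (-1.07)·215] / 10150 = +0.006379
∂h/∂y = [70·(-1.07) − 0·(-1.14)] / 10150 = -0.007379
|∇h| = √(0.006379² + -0.007379²) = 0.009754
Seepage velocity v = K·i/n = 240.0 × 0.009754 / 0.29 = 8.072 m/day.
t = 1000 / 8.072 = 123.9 days.

120 days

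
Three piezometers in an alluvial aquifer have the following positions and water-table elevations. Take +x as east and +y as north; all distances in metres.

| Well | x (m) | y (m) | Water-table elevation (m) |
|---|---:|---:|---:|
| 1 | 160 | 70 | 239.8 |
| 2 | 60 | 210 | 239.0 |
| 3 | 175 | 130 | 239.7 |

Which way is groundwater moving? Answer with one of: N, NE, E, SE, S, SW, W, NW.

With h = a·x + b·y + c and 1 as origin, the differences give:
  (-100)·a + 140·b = -0.8
  15·a + 60·b = -0.1
Eliminate b (×60 and ×140, subtract): -8100·a = -34.00 → a = ∂h/∂x = +0.004198
Back-substitute: b = ∂h/∂y = -0.002716.
Flow = −∇h = (-0.004198 east, +0.002716 north), which points northwest.

NW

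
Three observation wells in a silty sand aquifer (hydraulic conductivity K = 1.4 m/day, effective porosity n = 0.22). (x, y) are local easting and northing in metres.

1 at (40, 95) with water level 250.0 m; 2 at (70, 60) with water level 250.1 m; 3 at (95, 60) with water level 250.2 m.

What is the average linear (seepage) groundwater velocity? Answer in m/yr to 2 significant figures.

Differences from 1: to 2 (Δx, Δy, Δh) = (30, -35, +0.1); to 3 = (55, -35, +0.2).
Solve a·Δx + b·Δy = Δh: det = 30·(-35) − 55·(-35) = 875.
∂h/∂x = [(+0.1)·(-35) − (+0.2)·(-35)] / 875 = +0.004000
∂h/∂y = [30·(+0.2) − 55·(+0.1)] / 875 = +0.0005714
|∇h| = √(0.004000² + 0.0005714²) = 0.004041
Seepage velocity v = K·i/n = 1.4 × 0.004041 / 0.22 = 0.02572 m/day = 9.394 m/yr.

9.4 m/yr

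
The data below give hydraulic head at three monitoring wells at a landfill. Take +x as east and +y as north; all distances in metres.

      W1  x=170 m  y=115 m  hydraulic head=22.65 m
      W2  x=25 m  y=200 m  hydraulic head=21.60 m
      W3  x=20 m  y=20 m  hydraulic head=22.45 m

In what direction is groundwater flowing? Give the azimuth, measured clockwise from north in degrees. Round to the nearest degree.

With h = a·x + b·y + c and W1 as origin, the differences give:
  (-145)·a + 85·b = -1.05
  (-150)·a + (-95)·b = -0.20
Eliminate b (×(-95) and ×85, subtract): 26525·a = 116.750 → a = ∂h/∂x = +0.004402
Back-substitute: b = ∂h/∂y = -0.004844.
Flow direction (−∇h) has components (-0.004402 E, +0.004844 N).
Azimuth = atan2(E, N) = atan2(-0.004402, +0.004844) = 317.7° ≈ 318°.

318°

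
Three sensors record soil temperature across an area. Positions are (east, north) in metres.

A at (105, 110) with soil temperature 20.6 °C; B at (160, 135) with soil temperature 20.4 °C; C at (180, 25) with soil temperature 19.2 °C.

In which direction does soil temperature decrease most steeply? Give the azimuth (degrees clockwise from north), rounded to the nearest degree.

With T = a·x + b·y + c and A as origin, the differences give:
  55·a + 25·b = -0.2
  75·a + (-85)·b = -1.4
Eliminate b (×(-85) and ×25, subtract): -6550·a = 52.00 → a = ∂T/∂x = -0.007939
Back-substitute: b = ∂T/∂y = +0.009466.
Steepest decrease is along −∇f: components (+0.007939 E, -0.009466 N).
Azimuth = atan2(+0.007939, -0.009466) = 140.0° ≈ 140°.

140°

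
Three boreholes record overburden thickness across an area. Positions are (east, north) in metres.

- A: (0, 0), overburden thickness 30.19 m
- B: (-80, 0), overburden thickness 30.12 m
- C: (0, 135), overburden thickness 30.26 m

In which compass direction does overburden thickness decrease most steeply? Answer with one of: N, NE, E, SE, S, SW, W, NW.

SW

∂d/∂x = (30.12 − 30.19) / (-80 − 0) = +0.0008750
∂d/∂y = (30.26 − 30.19) / (135 − 0) = +0.0005185
Steepest decrease is along −∇f = (-0.0008750 E, -0.0005185 N) → southwest.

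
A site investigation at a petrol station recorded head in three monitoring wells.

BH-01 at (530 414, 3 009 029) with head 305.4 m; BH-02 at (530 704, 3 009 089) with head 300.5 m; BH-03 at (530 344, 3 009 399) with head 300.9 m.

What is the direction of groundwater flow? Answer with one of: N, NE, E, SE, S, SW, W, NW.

NE

Three-point gradient (reference BH-01): Δ to BH-02 = (290, 60, -4.9), Δ to BH-03 = (-70, 370, -4.5).
∂h/∂x = -0.01384, ∂h/∂y = -0.01478 (det = 111500).
Flow = −∇h = (+0.01384 east, +0.01478 north), which points northeast.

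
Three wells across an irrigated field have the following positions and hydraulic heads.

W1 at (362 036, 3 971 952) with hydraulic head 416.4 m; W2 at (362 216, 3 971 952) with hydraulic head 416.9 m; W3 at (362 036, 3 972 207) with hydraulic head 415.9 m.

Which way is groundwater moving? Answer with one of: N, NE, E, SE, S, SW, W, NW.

NW

∂h/∂x = (416.9 − 416.4) / (362216 − 362036) = +0.002778
∂h/∂y = (415.9 − 416.4) / (3972207 − 3971952) = -0.001961
Flow = −∇h = (-0.002778 east, +0.001961 north), which points northwest.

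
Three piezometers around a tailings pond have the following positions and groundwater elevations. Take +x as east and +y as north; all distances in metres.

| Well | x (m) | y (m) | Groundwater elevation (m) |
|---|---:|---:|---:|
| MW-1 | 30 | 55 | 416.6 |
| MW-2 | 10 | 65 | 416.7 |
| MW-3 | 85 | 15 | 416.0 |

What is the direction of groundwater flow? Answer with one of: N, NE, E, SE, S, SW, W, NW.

S

With h = a·x + b·y + c and MW-1 as origin, the differences give:
  (-20)·a + 10·b = +0.1
  55·a + (-40)·b = -0.6
Eliminate b (×(-40) and ×10, subtract): 250·a = 2.00 → a = ∂h/∂x = +0.008000
Back-substitute: b = ∂h/∂y = +0.02600.
Flow = −∇h = (-0.008000 east, -0.02600 north), which points south.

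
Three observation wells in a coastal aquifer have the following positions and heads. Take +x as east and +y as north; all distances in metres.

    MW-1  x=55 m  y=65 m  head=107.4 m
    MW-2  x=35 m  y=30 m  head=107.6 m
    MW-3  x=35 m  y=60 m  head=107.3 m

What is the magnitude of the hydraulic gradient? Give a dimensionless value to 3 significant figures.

0.0125

Taking MW-1 as reference: MW-2−MW-1 = (-20, -35, +0.2); MW-3−MW-1 = (-20, -5, -0.1).
Solve a·Δx + b·Δy = Δh: det = (-20)·(-5) − (-20)·(-35) = -600.
∂h/∂x = [(+0.2)·(-5) − (-0.1)·(-35)] / -600 = +0.007500
∂h/∂y = [(-20)·(-0.1) − (-20)·(+0.2)] / -600 = -0.010000
|∇h| = √(0.007500² + -0.010000²) = 0.0125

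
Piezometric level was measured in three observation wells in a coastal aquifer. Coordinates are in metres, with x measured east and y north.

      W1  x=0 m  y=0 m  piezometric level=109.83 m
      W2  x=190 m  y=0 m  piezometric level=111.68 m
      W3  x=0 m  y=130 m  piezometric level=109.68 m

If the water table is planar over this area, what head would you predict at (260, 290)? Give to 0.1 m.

∂h/∂x = (111.68 − 109.83) / (190 − 0) = +0.009737
∂h/∂y = (109.68 − 109.83) / (130 − 0) = -0.001154
h(260, 290) = 109.83 + (+0.009737)·(260) + (-0.001154)·(290) = 109.83 +2.532 -0.335 = 112.027 m.

112.0 m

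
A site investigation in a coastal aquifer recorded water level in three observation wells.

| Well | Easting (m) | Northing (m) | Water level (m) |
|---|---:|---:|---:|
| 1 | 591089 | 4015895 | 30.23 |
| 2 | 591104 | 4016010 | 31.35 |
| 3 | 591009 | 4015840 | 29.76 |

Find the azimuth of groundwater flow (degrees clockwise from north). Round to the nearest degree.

Three-point gradient (reference 1): Δ to 2 = (15, 115, +1.12), Δ to 3 = (-80, -55, -0.47).
∂h/∂x = -0.0009015, ∂h/∂y = +0.009857 (det = 8375).
Flow direction (−∇h) has components (+0.0009015 E, -0.009857 N).
Azimuth = atan2(E, N) = atan2(+0.0009015, -0.009857) = 174.8° ≈ 175°.

175°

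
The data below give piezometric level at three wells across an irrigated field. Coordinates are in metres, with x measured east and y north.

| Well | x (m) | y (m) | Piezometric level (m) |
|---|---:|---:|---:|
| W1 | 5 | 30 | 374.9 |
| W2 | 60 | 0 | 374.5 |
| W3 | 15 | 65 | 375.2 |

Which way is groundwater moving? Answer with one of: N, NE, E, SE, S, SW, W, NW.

Three-point gradient (reference W1): Δ to W2 = (55, -30, -0.4), Δ to W3 = (10, 35, +0.3).
∂h/∂x = -0.002247, ∂h/∂y = +0.009213 (det = 2225).
Flow = −∇h = (+0.002247 east, -0.009213 north), which points south.

S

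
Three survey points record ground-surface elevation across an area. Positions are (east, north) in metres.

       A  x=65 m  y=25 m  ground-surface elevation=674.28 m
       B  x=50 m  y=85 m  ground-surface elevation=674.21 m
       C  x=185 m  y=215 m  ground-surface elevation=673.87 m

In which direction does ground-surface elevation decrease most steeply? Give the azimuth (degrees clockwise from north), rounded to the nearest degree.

038°

With z = a·x + b·y + c and A as origin, the differences give:
  (-15)·a + 60·b = -0.07
  120·a + 190·b = -0.41
Eliminate b (×190 and ×60, subtract): -10050·a = 11.300 → a = ∂z/∂x = -0.001124
Back-substitute: b = ∂z/∂y = -0.001448.
Steepest decrease is along −∇f: components (+0.001124 E, +0.001448 N).
Azimuth = atan2(+0.001124, +0.001448) = 37.8° ≈ 038°.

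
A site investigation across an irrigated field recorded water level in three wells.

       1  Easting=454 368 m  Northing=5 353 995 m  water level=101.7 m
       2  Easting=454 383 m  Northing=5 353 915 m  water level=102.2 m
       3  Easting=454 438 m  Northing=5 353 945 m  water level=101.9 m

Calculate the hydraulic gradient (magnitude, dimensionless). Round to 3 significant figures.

Three-point gradient (reference 1): Δ to 2 = (15, -80, +0.5), Δ to 3 = (70, -50, +0.2).
∂h/∂x = -0.001856, ∂h/∂y = -0.006598 (det = 4850).
|∇h| = √(-0.001856² + -0.006598²) = 0.006854

0.00685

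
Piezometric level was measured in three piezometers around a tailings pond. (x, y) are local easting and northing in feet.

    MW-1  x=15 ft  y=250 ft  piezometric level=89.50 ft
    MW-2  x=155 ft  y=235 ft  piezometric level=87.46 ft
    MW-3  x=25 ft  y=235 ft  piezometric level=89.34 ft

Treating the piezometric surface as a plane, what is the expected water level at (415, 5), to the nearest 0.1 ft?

Differences from MW-1: to MW-2 (Δx, Δy, Δh) = (140, -15, -2.04); to MW-3 = (10, -15, -0.16).
Determinant of the coordinate differences = 140·(-15) − 10·(-15) = -1950.
∂h/∂x = [(-2.04)·(-15) − (-0.16)·(-15)] / -1950 = -0.01446
∂h/∂y = [140·(-0.16) − 10·(-2.04)] / -1950 = +0.001026
h(415, 5) = 89.50 + (-0.01446)·(400) + (+0.001026)·(-245) = 89.50 -5.785 -0.251 = 83.464 ft.

83.5 ft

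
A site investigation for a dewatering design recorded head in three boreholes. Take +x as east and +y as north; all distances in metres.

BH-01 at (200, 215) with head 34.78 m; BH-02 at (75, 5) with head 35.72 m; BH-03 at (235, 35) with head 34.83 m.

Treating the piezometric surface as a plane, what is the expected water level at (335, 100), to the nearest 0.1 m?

34.2 m

Taking BH-01 as reference: BH-02−BH-01 = (-125, -210, +0.94); BH-03−BH-01 = (35, -180, +0.05).
Determinant of the coordinate differences = (-125)·(-180) − 35·(-210) = 29850.
∂h/∂x = [(+0.94)·(-180) − (+0.05)·(-210)] / 29850 = -0.005317
∂h/∂y = [(-125)·(+0.05) − 35·(+0.94)] / 29850 = -0.001312
h(335, 100) = 34.78 + (-0.005317)·(135) + (-0.001312)·(-115) = 34.78 -0.718 +0.151 = 34.213 m.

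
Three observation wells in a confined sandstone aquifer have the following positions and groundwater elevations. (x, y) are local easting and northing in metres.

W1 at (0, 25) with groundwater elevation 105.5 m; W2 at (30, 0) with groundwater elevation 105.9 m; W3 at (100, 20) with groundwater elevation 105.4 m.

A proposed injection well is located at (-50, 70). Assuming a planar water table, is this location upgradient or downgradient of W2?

Differences from W1: to W2 (Δx, Δy, Δh) = (30, -25, +0.4); to W3 = (100, -5, -0.1).
Determinant of the coordinate differences = 30·(-5) − 100·(-25) = 2350.
∂h/∂x = [(+0.4)·(-5) − (-0.1)·(-25)] / 2350 = -0.001915
∂h/∂y = [30·(-0.1) − 100·(+0.4)] / 2350 = -0.01830
Head at (-50, 70) = 105.5 + (-0.001915)·(-50) + (-0.01830)·(45) = 104.77 m.
That is lower than the 105.9 m at W2, so the point is downgradient.

downgradient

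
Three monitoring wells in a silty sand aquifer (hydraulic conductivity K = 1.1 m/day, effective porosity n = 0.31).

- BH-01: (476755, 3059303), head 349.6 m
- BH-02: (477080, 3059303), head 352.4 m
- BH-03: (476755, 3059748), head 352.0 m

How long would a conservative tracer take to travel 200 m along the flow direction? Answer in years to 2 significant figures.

15 years

∂h/∂x = (352.4 − 349.6) / (477080 − 476755) = +0.008615
∂h/∂y = (352.0 − 349.6) / (3059748 − 3059303) = +0.005393
|∇h| = √(0.008615² + 0.005393²) = 0.01016
Seepage velocity v = K·i/n = 1.1 × 0.01016 / 0.31 = 0.03605 m/day.
t = 200 / 0.03605 = 5548 days = 15.2 years.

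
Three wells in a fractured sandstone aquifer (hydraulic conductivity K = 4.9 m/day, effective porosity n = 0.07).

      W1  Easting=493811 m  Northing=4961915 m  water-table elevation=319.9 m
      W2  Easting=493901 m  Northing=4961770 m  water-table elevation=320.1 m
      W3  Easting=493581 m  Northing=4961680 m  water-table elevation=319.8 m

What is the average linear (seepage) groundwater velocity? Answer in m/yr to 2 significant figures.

34 m/yr

Differences from W1: to W2 (Δx, Δy, Δh) = (90, -145, +0.2); to W3 = (-230, -235, -0.1).
Solve a·Δx + b·Δy = Δh: det = 90·(-235) − (-230)·(-145) = -54500.
∂h/∂x = [(+0.2)·(-235) − (-0.1)·(-145)] / -54500 = +0.001128
∂h/∂y = [90·(-0.1) − (-230)·(+0.2)] / -54500 = -0.0006789
|∇h| = √(0.001128² + -0.0006789²) = 0.001317
Seepage velocity v = K·i/n = 4.9 × 0.001317 / 0.07 = 0.09219 m/day = 33.67 m/yr.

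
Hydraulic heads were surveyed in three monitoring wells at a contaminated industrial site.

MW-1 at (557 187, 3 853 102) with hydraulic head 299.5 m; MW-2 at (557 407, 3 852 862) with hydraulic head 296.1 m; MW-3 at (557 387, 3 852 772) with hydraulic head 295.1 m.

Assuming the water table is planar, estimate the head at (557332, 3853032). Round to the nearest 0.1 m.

Taking MW-1 as reference: MW-2−MW-1 = (220, -240, -3.4); MW-3−MW-1 = (200, -330, -4.4).
Solve a·Δx + b·Δy = Δh: det = 220·(-330) − 200·(-240) = -24600.
∂h/∂x = [(-3.4)·(-330) − (-4.4)·(-240)] / -24600 = -0.002683
∂h/∂y = [220·(-4.4) − 200·(-3.4)] / -24600 = +0.01171
h(557332, 3853032) = 299.5 + (-0.002683)·(145) + (+0.01171)·(-70) = 299.5 -0.389 -0.820 = 298.291 m.

298.3 m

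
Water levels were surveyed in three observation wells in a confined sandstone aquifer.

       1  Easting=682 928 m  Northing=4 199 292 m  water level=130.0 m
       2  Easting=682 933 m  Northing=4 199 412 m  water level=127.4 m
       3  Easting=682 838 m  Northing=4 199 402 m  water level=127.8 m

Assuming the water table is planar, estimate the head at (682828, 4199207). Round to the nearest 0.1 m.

132.0 m

Differences from 1: to 2 (Δx, Δy, Δh) = (5, 120, -2.6); to 3 = (-90, 110, -2.2).
Determinant of the coordinate differences = 5·110 − (-90)·120 = 11350.
∂h/∂x = [(-2.6)·110 − (-2.2)·120] / 11350 = -0.001938
∂h/∂y = [5·(-2.2) − (-90)·(-2.6)] / 11350 = -0.02159
h(682828, 4199207) = 130.0 + (-0.001938)·(-100) + (-0.02159)·(-85) = 130.0 +0.194 +1.835 = 132.029 m.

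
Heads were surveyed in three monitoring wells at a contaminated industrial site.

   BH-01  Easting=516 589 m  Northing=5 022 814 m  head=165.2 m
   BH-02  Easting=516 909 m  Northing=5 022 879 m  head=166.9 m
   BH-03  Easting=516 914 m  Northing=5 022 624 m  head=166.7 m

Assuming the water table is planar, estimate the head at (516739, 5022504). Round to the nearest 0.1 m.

165.7 m

Taking BH-01 as reference: BH-02−BH-01 = (320, 65, +1.7); BH-03−BH-01 = (325, -190, +1.5).
Solve a·Δx + b·Δy = Δh: det = 320·(-190) − 325·65 = -81925.
∂h/∂x = [(+1.7)·(-190) − (+1.5)·65] / -81925 = +0.005133
∂h/∂y = [320·(+1.5) − 325·(+1.7)] / -81925 = +0.0008850
h(516739, 5022504) = 165.2 + (+0.005133)·(150) + (+0.0008850)·(-310) = 165.2 +0.770 -0.274 = 165.696 m.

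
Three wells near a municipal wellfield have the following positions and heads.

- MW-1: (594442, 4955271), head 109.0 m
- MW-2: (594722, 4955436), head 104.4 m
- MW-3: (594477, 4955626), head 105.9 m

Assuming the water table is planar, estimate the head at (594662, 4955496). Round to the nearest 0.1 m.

104.7 m

Differences from MW-1: to MW-2 (Δx, Δy, Δh) = (280, 165, -4.6); to MW-3 = (35, 355, -3.1).
Determinant of the coordinate differences = 280·355 − 35·165 = 93625.
∂h/∂x = [(-4.6)·355 − (-3.1)·165] / 93625 = -0.01198
∂h/∂y = [280·(-3.1) − 35·(-4.6)] / 93625 = -0.007551
h(594662, 4955496) = 109.0 + (-0.01198)·(220) + (-0.007551)·(225) = 109.0 -2.635 -1.699 = 104.666 m.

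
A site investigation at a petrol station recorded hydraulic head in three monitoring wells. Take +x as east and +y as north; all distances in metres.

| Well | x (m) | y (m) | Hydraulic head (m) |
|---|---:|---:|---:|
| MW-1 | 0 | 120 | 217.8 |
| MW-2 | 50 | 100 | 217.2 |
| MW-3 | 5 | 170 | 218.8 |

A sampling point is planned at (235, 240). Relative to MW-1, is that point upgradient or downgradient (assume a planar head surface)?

upgradient

Taking MW-1 as reference: MW-2−MW-1 = (50, -20, -0.6); MW-3−MW-1 = (5, 50, +1.0).
Solve a·Δx + b·Δy = Δh: det = 50·50 − 5·(-20) = 2600.
∂h/∂x = [(-0.6)·50 − (+1.0)·(-20)] / 2600 = -0.003846
∂h/∂y = [50·(+1.0) − 5·(-0.6)] / 2600 = +0.02038
Head at (235, 240) = 217.8 + (-0.003846)·(235) + (+0.02038)·(120) = 219.34 m.
That is higher than the 217.8 m at MW-1, so the point is upgradient.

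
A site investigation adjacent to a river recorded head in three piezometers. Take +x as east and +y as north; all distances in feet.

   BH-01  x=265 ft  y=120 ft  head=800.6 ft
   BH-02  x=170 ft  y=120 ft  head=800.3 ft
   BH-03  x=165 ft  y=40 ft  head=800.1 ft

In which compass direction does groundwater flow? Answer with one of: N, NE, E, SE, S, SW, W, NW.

SW

Differences from BH-01: to BH-02 (Δx, Δy, Δh) = (-95, 0, -0.3); to BH-03 = (-100, -80, -0.5).
Determinant of the coordinate differences = (-95)·(-80) − (-100)·0 = 7600.
∂h/∂x = [(-0.3)·(-80) − (-0.5)·0] / 7600 = +0.003158
∂h/∂y = [(-95)·(-0.5) − (-100)·(-0.3)] / 7600 = +0.002303
Flow = −∇h = (-0.003158 east, -0.002303 north), which points southwest.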